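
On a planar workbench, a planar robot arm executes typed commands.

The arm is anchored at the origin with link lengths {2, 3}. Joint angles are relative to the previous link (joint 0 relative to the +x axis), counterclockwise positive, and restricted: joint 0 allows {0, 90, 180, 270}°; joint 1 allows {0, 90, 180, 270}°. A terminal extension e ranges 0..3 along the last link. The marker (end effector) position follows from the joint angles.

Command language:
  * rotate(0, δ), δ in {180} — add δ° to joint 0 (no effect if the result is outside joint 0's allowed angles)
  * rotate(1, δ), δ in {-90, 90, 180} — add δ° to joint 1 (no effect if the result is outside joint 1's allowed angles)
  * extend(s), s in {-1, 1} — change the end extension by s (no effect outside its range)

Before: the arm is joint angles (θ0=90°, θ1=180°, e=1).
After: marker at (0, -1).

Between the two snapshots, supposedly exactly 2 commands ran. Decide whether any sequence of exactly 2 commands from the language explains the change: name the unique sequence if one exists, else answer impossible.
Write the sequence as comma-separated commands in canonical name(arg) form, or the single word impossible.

extend(-1), extend(-1)

t0: joint angles (θ0=90°, θ1=180°, e=1)
1. extend(-1) → joint angles (θ0=90°, θ1=180°, e=0)
2. extend(-1) → joint angles (θ0=90°, θ1=180°, e=0)
uniquely the one of 36 2-step routes that fits.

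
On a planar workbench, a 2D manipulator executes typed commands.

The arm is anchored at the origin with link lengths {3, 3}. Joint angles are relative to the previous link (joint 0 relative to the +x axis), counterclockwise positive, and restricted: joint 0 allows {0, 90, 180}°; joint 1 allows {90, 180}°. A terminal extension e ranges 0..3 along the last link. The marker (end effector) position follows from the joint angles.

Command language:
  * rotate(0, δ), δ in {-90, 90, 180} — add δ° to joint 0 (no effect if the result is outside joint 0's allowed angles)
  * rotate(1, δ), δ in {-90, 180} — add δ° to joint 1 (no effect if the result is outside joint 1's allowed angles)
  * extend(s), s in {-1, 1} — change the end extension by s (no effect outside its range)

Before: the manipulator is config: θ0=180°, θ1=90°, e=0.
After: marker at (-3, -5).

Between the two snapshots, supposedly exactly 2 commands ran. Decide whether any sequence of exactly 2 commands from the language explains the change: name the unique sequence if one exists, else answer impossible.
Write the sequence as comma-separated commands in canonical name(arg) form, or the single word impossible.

extend(1), extend(1)

initial: config: θ0=180°, θ1=90°, e=0
1. extend(1) → config: θ0=180°, θ1=90°, e=1
2. extend(1) → config: θ0=180°, θ1=90°, e=2
all 49 alternatives checked — unique.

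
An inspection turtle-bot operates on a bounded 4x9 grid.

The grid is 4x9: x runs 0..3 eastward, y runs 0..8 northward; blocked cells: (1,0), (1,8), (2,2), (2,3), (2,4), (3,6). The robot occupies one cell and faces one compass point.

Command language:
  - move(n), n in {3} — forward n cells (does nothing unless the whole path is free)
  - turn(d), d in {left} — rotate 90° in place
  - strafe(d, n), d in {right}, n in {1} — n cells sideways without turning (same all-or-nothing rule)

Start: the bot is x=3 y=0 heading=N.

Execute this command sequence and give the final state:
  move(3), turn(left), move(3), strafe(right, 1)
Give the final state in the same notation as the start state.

x=3 y=4 heading=W

begin: x=3 y=0 heading=N
step 1 (move(3)): x=3 y=3 heading=N
step 2 (turn(left)): x=3 y=3 heading=W
step 3 (move(3)): x=3 y=3 heading=W
step 4 (strafe(right, 1)): x=3 y=4 heading=W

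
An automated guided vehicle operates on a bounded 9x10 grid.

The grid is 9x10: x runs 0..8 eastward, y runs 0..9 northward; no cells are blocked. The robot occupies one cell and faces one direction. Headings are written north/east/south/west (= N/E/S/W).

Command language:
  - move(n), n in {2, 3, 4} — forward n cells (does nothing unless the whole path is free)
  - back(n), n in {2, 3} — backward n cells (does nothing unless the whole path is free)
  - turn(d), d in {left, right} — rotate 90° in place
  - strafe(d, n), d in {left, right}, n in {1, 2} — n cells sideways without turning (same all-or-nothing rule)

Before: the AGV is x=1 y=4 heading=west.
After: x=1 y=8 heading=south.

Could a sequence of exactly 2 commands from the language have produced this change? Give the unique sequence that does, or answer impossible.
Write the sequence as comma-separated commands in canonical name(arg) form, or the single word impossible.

impossible

every 2-command combo misses the target.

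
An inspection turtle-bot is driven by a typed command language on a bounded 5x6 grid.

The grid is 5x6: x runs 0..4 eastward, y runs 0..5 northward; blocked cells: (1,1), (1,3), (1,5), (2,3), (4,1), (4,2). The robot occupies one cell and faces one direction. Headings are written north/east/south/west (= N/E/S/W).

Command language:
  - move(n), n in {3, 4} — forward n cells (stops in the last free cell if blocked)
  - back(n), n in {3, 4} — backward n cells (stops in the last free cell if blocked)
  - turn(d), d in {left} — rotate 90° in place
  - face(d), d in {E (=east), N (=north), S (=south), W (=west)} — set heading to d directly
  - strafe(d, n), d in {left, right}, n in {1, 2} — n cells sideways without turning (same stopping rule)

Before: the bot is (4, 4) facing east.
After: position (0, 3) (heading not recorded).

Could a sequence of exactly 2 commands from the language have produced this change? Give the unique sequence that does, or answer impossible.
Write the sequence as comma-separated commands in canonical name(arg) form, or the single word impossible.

key: order matters: swapping back(4) and strafe(right, 1) lands elsewhere
start: (4, 4) facing east
1. back(4) → (0, 4) facing east
2. strafe(right, 1) → (0, 3) facing east
no other 2-command option fits: unique.

back(4), strafe(right, 1)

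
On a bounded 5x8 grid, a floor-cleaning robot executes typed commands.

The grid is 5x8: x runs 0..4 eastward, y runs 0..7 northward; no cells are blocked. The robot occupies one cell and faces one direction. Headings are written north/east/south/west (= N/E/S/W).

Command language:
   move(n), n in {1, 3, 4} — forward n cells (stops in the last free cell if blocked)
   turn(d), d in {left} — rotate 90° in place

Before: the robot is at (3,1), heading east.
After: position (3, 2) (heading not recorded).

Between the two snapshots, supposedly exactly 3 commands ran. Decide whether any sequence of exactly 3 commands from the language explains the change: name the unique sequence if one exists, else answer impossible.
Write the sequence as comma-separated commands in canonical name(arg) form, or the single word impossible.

turn(left), move(1), turn(left)

begin: at (3,1), heading east
1. turn(left) → at (3,1), heading north
2. move(1) → at (3,2), heading north
3. turn(left) → at (3,2), heading west
all 64 alternatives checked — unique.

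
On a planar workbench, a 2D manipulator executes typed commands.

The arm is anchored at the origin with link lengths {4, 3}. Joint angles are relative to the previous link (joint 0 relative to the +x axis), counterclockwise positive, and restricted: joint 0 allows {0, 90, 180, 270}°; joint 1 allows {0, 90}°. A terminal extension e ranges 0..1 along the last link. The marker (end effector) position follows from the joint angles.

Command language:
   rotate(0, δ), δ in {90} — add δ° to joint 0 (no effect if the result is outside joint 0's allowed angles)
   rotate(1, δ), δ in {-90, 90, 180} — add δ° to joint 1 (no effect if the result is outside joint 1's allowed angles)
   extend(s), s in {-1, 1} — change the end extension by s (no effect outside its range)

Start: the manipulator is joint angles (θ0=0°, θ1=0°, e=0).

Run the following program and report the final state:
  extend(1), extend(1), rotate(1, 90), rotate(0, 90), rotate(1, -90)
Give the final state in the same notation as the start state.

begin: joint angles (θ0=0°, θ1=0°, e=0)
1. extend(1) → joint angles (θ0=0°, θ1=0°, e=1)
2. extend(1) → joint angles (θ0=0°, θ1=0°, e=1)
3. rotate(1, 90) → joint angles (θ0=0°, θ1=90°, e=1)
4. rotate(0, 90) → joint angles (θ0=90°, θ1=90°, e=1)
5. rotate(1, -90) → joint angles (θ0=90°, θ1=0°, e=1)

joint angles (θ0=90°, θ1=0°, e=1)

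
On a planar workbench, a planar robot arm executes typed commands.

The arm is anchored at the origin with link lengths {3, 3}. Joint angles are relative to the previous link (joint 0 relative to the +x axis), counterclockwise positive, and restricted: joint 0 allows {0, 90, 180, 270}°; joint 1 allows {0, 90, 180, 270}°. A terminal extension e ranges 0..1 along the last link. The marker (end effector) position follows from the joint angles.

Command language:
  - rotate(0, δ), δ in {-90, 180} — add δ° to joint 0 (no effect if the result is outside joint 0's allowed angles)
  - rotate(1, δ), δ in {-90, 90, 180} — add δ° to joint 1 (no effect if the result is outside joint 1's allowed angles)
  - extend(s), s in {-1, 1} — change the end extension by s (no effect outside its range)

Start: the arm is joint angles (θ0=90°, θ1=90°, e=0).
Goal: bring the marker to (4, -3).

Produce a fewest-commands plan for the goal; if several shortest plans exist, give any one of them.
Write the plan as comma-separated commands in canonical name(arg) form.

rotate(0, 180), extend(1)

initial: joint angles (θ0=90°, θ1=90°, e=0)
1. rotate(0, 180) → joint angles (θ0=270°, θ1=90°, e=0)
2. extend(1) → joint angles (θ0=270°, θ1=90°, e=1)
no 1-step plan works, so 2 is optimal.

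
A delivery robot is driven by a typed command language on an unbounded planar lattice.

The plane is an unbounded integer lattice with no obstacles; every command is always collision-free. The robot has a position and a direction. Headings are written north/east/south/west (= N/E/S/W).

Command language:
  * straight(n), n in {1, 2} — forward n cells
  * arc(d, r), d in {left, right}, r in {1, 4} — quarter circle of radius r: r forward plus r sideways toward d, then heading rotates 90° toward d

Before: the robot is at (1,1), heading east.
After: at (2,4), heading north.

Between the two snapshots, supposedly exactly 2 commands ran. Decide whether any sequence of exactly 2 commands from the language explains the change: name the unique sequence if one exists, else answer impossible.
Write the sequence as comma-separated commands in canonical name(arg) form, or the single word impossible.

arc(left, 1), straight(2)

key: running straight(2) before arc(left, 1) would end elsewhere — order is forced
from: at (1,1), heading east
1. arc(left, 1) → at (2,2), heading north
2. straight(2) → at (2,4), heading north
all 36 alternatives checked — unique.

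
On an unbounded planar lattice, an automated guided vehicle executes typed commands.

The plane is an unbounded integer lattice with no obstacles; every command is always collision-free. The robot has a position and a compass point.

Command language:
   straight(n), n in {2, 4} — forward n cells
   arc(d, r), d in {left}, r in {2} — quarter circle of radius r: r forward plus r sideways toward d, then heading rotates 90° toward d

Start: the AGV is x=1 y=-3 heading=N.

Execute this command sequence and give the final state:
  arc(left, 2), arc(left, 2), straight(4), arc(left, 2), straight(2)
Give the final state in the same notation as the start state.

x=1 y=-9 heading=E

initial: x=1 y=-3 heading=N
[1] after arc(left, 2): x=-1 y=-1 heading=W
[2] after arc(left, 2): x=-3 y=-3 heading=S
[3] after straight(4): x=-3 y=-7 heading=S
[4] after arc(left, 2): x=-1 y=-9 heading=E
[5] after straight(2): x=1 y=-9 heading=E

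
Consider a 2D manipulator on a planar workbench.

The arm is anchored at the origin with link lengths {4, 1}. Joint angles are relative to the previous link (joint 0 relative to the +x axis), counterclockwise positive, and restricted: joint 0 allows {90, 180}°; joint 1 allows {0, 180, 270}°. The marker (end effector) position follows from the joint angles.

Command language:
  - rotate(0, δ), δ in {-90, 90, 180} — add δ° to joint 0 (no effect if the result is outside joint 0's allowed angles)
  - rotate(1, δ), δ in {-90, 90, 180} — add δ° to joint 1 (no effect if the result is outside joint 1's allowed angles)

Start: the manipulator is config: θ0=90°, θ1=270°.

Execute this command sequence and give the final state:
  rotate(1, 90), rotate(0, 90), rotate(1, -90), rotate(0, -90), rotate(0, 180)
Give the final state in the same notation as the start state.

config: θ0=90°, θ1=270°

t0: config: θ0=90°, θ1=270°
t=1 rotate(1, 90) ⇒ config: θ0=90°, θ1=0°
t=2 rotate(0, 90) ⇒ config: θ0=180°, θ1=0°
t=3 rotate(1, -90) ⇒ config: θ0=180°, θ1=270°
t=4 rotate(0, -90) ⇒ config: θ0=90°, θ1=270°
t=5 rotate(0, 180) ⇒ config: θ0=90°, θ1=270°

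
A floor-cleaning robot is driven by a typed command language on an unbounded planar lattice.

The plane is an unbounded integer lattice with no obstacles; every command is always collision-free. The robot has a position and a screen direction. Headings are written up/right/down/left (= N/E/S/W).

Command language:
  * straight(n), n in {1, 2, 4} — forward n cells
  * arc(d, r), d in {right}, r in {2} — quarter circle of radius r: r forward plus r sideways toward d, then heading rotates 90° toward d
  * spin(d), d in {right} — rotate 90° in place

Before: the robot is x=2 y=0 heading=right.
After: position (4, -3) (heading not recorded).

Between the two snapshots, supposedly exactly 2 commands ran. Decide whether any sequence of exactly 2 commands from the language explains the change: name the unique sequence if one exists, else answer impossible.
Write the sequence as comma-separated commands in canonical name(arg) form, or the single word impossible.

arc(right, 2), straight(1)

key: running straight(1) before arc(right, 2) would end elsewhere — order is forced
begin: x=2 y=0 heading=right
1. arc(right, 2) → x=4 y=-2 heading=down
2. straight(1) → x=4 y=-3 heading=down
no other 2-command option fits: unique.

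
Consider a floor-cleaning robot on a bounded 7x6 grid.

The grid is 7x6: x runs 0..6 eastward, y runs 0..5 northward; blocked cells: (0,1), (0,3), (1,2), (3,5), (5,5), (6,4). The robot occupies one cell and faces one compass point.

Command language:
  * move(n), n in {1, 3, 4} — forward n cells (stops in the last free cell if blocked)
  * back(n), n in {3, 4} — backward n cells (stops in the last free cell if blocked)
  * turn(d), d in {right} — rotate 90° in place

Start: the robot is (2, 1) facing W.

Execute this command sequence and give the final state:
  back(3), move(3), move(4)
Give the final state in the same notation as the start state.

(1, 1) facing W

from: (2, 1) facing W
1. back(3) → (5, 1) facing W
2. move(3) → (2, 1) facing W
3. move(4) → (1, 1) facing W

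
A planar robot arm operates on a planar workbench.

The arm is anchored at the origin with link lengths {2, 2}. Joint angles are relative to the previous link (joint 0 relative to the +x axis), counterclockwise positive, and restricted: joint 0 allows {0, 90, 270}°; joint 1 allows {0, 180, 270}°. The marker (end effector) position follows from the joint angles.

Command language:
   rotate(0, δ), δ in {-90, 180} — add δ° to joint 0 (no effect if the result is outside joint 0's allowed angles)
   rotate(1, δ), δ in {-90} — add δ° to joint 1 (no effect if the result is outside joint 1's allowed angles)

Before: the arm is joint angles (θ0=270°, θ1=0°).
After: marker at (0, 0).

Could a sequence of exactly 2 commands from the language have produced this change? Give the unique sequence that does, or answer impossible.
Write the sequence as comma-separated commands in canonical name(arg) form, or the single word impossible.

begin: joint angles (θ0=270°, θ1=0°)
1. rotate(1, -90) → joint angles (θ0=270°, θ1=270°)
2. rotate(1, -90) → joint angles (θ0=270°, θ1=180°)
no rival 2-sequence matches.

rotate(1, -90), rotate(1, -90)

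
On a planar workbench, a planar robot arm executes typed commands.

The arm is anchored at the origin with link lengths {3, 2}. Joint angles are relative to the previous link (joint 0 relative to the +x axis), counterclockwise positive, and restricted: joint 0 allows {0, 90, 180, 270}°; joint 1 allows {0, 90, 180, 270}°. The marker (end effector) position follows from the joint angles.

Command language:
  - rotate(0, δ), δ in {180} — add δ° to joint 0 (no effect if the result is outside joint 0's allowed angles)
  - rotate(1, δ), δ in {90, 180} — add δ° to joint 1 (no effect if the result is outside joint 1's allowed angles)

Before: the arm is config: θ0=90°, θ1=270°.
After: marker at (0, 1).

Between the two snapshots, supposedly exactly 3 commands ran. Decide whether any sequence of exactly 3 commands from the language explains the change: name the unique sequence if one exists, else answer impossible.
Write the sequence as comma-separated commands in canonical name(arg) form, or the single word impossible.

rotate(1, 90), rotate(1, 90), rotate(1, 90)

begin: config: θ0=90°, θ1=270°
step 1 (rotate(1, 90)): config: θ0=90°, θ1=0°
step 2 (rotate(1, 90)): config: θ0=90°, θ1=90°
step 3 (rotate(1, 90)): config: θ0=90°, θ1=180°
all 27 alternatives checked — unique.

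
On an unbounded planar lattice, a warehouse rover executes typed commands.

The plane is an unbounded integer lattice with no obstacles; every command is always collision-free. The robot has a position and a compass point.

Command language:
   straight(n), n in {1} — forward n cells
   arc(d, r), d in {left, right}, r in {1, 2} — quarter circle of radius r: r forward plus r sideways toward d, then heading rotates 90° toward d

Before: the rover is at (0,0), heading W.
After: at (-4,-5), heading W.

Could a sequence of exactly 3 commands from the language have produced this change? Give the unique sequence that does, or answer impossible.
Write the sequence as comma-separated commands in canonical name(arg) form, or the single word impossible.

arc(left, 2), straight(1), arc(right, 2)

key: heading stays W — rotations cancel among the 3 commands
initial: at (0,0), heading W
[1] after arc(left, 2): at (-2,-2), heading S
[2] after straight(1): at (-2,-3), heading S
[3] after arc(right, 2): at (-4,-5), heading W
no rival 3-sequence matches.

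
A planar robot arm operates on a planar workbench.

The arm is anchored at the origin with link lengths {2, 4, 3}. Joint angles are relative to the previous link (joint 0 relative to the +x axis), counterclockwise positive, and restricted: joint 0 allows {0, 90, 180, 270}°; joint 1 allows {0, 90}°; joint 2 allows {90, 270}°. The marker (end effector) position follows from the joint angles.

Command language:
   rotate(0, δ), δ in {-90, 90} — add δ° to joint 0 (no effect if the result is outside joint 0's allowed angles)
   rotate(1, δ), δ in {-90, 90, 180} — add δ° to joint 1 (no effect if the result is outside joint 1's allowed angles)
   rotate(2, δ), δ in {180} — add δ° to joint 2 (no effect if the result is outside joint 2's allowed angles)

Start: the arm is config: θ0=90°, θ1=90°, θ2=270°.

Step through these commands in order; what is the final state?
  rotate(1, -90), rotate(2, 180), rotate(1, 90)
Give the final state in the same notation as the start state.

begin: config: θ0=90°, θ1=90°, θ2=270°
step 1 (rotate(1, -90)): config: θ0=90°, θ1=0°, θ2=270°
step 2 (rotate(2, 180)): config: θ0=90°, θ1=0°, θ2=90°
step 3 (rotate(1, 90)): config: θ0=90°, θ1=90°, θ2=90°

config: θ0=90°, θ1=90°, θ2=90°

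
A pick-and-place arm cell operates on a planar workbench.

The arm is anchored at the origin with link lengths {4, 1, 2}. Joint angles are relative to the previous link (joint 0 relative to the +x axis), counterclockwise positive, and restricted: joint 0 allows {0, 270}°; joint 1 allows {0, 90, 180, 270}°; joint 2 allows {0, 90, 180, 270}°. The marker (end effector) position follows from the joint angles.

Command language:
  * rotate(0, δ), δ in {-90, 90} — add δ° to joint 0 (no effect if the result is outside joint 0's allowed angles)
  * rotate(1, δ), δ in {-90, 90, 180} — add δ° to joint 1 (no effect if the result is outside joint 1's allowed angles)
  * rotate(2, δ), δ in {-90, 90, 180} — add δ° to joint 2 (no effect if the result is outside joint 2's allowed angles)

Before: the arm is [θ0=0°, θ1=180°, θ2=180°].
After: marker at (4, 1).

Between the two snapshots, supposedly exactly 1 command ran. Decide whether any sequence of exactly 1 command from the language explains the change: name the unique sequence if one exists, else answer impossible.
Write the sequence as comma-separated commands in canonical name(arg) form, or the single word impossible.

rotate(1, 90)

t0: [θ0=0°, θ1=180°, θ2=180°]
t=1 rotate(1, 90) ⇒ [θ0=0°, θ1=270°, θ2=180°]
all 8 alternatives checked — unique.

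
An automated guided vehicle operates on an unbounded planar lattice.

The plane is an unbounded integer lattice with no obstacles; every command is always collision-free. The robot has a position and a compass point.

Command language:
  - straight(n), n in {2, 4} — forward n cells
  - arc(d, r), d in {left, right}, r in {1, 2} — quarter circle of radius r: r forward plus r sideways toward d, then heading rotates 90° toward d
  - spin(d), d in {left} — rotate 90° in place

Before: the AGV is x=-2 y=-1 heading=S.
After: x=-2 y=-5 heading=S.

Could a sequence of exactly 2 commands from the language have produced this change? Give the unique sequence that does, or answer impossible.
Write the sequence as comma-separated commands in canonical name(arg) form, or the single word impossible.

key: still facing S at the end — nothing in the sequence rotates
t0: x=-2 y=-1 heading=S
[1] after straight(2): x=-2 y=-3 heading=S
[2] after straight(2): x=-2 y=-5 heading=S
no other 2-command option fits: unique.

straight(2), straight(2)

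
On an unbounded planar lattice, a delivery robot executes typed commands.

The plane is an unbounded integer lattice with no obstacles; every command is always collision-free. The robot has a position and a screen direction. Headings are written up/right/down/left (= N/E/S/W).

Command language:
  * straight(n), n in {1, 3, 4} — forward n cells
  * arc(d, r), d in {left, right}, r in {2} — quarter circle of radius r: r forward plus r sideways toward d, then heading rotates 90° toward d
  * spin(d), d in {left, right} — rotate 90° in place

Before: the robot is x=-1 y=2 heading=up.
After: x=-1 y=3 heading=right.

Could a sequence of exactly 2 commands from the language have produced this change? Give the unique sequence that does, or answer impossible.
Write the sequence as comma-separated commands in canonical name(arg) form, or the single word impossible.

key: running spin(right) before straight(1) would end elsewhere — order is forced
from: x=-1 y=2 heading=up
1. straight(1) → x=-1 y=3 heading=up
2. spin(right) → x=-1 y=3 heading=right
all 49 alternatives checked — unique.

straight(1), spin(right)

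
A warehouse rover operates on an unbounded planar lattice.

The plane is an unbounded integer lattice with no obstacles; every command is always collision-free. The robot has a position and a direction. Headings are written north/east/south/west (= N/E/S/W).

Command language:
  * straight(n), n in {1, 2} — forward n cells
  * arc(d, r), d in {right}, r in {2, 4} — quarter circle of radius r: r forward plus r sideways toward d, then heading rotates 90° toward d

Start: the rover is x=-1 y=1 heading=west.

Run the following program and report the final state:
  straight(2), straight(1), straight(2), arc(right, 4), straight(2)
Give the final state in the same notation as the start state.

from: x=-1 y=1 heading=west
t=1 straight(2) ⇒ x=-3 y=1 heading=west
t=2 straight(1) ⇒ x=-4 y=1 heading=west
t=3 straight(2) ⇒ x=-6 y=1 heading=west
t=4 arc(right, 4) ⇒ x=-10 y=5 heading=north
t=5 straight(2) ⇒ x=-10 y=7 heading=north

x=-10 y=7 heading=north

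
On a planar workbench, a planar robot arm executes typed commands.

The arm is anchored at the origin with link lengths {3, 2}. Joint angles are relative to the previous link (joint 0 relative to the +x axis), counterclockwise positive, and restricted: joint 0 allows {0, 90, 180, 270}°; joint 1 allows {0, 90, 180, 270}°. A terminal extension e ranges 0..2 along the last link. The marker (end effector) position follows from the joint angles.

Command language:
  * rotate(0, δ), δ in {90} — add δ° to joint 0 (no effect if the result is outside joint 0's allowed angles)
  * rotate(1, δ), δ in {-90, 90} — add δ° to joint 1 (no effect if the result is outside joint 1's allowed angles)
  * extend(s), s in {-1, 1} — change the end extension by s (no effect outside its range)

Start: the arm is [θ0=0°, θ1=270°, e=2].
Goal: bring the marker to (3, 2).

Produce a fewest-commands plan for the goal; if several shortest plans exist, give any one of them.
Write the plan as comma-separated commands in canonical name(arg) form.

from: [θ0=0°, θ1=270°, e=2]
[1] after rotate(1, 90): [θ0=0°, θ1=0°, e=2]
[2] after rotate(1, 90): [θ0=0°, θ1=90°, e=2]
[3] after extend(-1): [θ0=0°, θ1=90°, e=1]
[4] after extend(-1): [θ0=0°, θ1=90°, e=0]
no 3-step plan works, so 4 is optimal.

rotate(1, 90), rotate(1, 90), extend(-1), extend(-1)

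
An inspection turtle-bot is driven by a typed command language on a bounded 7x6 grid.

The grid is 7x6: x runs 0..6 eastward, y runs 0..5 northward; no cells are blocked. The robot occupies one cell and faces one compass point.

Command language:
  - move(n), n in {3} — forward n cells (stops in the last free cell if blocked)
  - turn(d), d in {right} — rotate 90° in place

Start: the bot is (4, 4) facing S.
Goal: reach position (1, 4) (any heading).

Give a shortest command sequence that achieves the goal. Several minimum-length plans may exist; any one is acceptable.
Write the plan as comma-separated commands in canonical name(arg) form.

turn(right), move(3)

from: (4, 4) facing S
t=1 turn(right) ⇒ (4, 4) facing W
t=2 move(3) ⇒ (1, 4) facing W
nothing shorter than 2 reaches the goal.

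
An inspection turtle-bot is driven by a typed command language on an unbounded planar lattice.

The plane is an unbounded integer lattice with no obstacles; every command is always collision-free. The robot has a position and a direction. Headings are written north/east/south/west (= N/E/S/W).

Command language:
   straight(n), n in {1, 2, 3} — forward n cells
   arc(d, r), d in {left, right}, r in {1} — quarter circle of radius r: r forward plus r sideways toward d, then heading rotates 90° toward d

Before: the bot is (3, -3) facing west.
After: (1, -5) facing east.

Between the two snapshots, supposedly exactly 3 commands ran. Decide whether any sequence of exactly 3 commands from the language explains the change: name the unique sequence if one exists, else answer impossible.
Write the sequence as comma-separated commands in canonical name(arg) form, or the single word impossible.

straight(2), arc(left, 1), arc(left, 1)

key: running arc(left, 1) before straight(2) would end elsewhere — order is forced
t0: (3, -3) facing west
t=1 straight(2) ⇒ (1, -3) facing west
t=2 arc(left, 1) ⇒ (0, -4) facing south
t=3 arc(left, 1) ⇒ (1, -5) facing east
uniquely the one of 125 3-step routes that fits.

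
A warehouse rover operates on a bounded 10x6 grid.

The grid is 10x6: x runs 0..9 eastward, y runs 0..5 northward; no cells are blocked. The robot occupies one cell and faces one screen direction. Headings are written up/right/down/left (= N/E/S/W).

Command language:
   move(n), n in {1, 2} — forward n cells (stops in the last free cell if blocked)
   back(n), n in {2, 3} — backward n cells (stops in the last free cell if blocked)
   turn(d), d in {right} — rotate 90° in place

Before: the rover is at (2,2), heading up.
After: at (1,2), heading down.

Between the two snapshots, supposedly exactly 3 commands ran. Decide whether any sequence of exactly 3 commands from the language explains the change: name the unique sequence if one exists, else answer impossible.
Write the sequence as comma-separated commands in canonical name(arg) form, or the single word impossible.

all 125 sequences checked — none match.

impossible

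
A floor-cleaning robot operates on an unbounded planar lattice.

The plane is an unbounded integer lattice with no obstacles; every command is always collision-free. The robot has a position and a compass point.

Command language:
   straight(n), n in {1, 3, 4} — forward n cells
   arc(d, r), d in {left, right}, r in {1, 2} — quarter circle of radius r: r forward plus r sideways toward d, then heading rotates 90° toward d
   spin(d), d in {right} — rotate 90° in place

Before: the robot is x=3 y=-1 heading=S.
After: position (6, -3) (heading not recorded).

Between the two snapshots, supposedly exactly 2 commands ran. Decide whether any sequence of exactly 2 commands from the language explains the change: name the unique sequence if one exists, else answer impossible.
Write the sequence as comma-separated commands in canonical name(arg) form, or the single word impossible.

key: running straight(1) before arc(left, 2) would end elsewhere — order is forced
from: x=3 y=-1 heading=S
[1] after arc(left, 2): x=5 y=-3 heading=E
[2] after straight(1): x=6 y=-3 heading=E
no rival 2-sequence matches.

arc(left, 2), straight(1)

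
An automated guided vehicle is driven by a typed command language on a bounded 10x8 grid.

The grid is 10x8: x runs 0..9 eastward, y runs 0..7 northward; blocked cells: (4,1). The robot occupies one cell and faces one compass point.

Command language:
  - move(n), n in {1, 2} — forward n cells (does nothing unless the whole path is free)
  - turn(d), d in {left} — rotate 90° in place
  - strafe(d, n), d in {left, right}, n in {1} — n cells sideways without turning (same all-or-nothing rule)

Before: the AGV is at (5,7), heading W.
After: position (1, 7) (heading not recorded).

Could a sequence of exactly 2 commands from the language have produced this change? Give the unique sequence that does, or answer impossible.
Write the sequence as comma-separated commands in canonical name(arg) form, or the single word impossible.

move(2), move(2)

from: at (5,7), heading W
[1] after move(2): at (3,7), heading W
[2] after move(2): at (1,7), heading W
no rival 2-sequence matches.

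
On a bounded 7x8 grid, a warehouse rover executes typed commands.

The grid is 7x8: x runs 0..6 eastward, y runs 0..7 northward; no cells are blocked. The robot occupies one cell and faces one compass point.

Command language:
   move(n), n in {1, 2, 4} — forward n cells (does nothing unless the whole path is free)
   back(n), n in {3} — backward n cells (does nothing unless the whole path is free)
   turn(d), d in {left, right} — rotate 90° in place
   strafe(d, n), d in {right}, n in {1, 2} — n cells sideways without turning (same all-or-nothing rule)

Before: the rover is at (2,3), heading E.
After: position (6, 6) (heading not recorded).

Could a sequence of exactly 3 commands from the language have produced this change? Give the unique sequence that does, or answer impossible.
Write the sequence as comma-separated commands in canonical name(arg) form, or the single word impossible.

move(4), turn(right), back(3)

key: order matters: swapping move(4) and back(3) lands elsewhere
begin: at (2,3), heading E
1. move(4) → at (6,3), heading E
2. turn(right) → at (6,3), heading S
3. back(3) → at (6,6), heading S
all 512 alternatives checked — unique.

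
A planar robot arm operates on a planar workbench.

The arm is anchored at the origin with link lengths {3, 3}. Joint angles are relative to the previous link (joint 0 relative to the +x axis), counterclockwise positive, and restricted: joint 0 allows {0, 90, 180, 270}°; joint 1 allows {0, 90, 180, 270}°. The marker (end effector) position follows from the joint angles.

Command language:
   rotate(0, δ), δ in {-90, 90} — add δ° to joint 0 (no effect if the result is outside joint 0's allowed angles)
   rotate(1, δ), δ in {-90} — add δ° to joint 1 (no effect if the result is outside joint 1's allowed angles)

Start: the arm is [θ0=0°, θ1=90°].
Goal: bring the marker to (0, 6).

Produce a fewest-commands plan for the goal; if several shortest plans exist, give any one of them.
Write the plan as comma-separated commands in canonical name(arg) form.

rotate(1, -90), rotate(0, 90)

initial: [θ0=0°, θ1=90°]
t=1 rotate(1, -90) ⇒ [θ0=0°, θ1=0°]
t=2 rotate(0, 90) ⇒ [θ0=90°, θ1=0°]
shorter routes all fall short; 2 is best.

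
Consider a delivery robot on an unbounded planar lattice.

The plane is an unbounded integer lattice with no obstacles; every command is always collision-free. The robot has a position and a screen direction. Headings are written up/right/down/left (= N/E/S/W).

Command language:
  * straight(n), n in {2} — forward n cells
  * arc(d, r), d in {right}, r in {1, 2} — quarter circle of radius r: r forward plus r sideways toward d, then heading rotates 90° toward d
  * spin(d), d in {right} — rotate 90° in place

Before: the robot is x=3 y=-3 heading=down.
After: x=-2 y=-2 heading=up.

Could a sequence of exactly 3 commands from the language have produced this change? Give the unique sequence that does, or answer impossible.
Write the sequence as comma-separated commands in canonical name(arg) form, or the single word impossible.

arc(right, 1), straight(2), arc(right, 2)

key: order matters: swapping arc(right, 1) and arc(right, 2) lands elsewhere
from: x=3 y=-3 heading=down
[1] after arc(right, 1): x=2 y=-4 heading=left
[2] after straight(2): x=0 y=-4 heading=left
[3] after arc(right, 2): x=-2 y=-2 heading=up
all 64 alternatives checked — unique.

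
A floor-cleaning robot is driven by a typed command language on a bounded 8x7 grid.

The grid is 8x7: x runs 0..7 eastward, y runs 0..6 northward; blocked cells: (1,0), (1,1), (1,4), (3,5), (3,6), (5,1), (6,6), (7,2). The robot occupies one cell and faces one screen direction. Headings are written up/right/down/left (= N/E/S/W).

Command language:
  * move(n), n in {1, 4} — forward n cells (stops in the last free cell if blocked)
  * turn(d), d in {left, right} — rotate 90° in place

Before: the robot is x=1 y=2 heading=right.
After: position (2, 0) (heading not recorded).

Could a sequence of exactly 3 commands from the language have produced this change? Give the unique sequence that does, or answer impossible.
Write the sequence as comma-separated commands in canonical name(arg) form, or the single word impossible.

move(1), turn(right), move(4)

key: running move(4) before move(1) would end elsewhere — order is forced
t0: x=1 y=2 heading=right
[1] after move(1): x=2 y=2 heading=right
[2] after turn(right): x=2 y=2 heading=down
[3] after move(4): x=2 y=0 heading=down
all 64 alternatives checked — unique.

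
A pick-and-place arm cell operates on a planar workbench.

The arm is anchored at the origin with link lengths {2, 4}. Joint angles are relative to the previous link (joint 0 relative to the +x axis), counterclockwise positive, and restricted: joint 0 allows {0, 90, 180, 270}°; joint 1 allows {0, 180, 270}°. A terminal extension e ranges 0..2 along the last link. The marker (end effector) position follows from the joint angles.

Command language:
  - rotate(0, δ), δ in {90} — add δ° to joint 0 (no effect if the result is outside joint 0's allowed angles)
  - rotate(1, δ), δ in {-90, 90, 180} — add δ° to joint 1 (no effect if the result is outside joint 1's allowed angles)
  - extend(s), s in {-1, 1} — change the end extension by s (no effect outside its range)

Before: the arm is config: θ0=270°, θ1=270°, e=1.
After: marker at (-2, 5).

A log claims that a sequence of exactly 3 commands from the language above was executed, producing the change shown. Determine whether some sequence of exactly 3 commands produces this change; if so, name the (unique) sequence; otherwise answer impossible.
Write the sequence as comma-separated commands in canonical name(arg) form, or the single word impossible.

rotate(0, 90), rotate(0, 90), rotate(0, 90)

t0: config: θ0=270°, θ1=270°, e=1
step 1 (rotate(0, 90)): config: θ0=0°, θ1=270°, e=1
step 2 (rotate(0, 90)): config: θ0=90°, θ1=270°, e=1
step 3 (rotate(0, 90)): config: θ0=180°, θ1=270°, e=1
uniquely the one of 216 3-step routes that fits.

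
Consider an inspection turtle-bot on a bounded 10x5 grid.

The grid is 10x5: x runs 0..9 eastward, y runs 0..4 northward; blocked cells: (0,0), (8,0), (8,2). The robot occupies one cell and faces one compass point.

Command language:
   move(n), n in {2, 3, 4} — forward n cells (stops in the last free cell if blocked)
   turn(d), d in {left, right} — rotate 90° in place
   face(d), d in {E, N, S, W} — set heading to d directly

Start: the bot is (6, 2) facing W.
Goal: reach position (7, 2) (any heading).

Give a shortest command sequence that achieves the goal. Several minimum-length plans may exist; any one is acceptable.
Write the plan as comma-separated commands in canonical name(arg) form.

face(E), move(4)

from: (6, 2) facing W
[1] after face(E): (6, 2) facing E
[2] after move(4): (7, 2) facing E
no 1-step plan works, so 2 is optimal.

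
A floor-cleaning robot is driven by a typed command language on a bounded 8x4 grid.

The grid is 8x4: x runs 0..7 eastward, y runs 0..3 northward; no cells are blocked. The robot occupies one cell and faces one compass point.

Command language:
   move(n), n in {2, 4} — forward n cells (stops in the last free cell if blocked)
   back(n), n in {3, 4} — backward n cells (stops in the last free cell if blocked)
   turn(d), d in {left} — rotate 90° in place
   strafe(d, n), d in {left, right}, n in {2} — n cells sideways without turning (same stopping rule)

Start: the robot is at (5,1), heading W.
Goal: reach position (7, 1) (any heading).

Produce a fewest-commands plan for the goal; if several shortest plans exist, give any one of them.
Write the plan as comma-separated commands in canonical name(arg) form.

back(3)

initial: at (5,1), heading W
1. back(3) → at (7,1), heading W
minimal: 1 command(s), checked below 1.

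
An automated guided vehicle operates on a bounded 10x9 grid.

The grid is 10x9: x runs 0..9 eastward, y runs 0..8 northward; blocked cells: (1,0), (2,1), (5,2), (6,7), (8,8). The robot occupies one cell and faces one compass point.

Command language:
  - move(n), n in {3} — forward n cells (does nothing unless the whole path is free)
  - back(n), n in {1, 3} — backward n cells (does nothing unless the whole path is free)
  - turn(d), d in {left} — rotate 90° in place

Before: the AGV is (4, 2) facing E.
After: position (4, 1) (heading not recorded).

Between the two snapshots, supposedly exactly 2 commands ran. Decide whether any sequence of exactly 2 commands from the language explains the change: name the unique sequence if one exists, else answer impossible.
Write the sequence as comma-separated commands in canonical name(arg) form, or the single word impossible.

turn(left), back(1)

key: order matters: swapping turn(left) and back(1) lands elsewhere
start: (4, 2) facing E
1. turn(left) → (4, 2) facing N
2. back(1) → (4, 1) facing N
all 16 alternatives checked — unique.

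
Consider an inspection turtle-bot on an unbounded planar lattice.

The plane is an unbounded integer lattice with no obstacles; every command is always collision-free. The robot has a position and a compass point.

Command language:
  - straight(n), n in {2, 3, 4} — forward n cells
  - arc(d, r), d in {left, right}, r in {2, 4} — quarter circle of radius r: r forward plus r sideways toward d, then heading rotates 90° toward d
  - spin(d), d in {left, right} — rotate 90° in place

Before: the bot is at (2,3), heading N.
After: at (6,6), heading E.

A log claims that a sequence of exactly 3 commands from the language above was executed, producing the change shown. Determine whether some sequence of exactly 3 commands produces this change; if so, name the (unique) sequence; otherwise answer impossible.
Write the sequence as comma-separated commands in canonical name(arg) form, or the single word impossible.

key: running straight(4) before straight(3) would end elsewhere — order is forced
start: at (2,3), heading N
step 1 (straight(3)): at (2,6), heading N
step 2 (spin(right)): at (2,6), heading E
step 3 (straight(4)): at (6,6), heading E
uniquely the one of 729 3-step routes that fits.

straight(3), spin(right), straight(4)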